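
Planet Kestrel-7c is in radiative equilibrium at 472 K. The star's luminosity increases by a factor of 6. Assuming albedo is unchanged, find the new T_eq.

T_eq ≈ 739 K

T_eq ∝ L^(1/4) · d^(−1/2).
T′ = 472 × 6^(1/4) = 739 K.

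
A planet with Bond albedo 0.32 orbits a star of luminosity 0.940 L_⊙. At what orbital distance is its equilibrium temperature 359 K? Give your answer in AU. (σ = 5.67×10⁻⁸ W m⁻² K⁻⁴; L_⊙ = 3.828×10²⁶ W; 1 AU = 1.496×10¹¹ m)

L = 0.940 × 3.828×10²⁶ = 3.60×10²⁶ W.
From T_eq⁴ = L(1−A)/(16πσd²): d = √[L(1−A)/(16πσT_eq⁴)].
d = √[3.60×10²⁶ × 0.68 / (16π × 5.67×10⁻⁸ × (359)⁴)] = 7.19×10¹⁰ m = 0.481 AU.

d ≈ 0.481 AU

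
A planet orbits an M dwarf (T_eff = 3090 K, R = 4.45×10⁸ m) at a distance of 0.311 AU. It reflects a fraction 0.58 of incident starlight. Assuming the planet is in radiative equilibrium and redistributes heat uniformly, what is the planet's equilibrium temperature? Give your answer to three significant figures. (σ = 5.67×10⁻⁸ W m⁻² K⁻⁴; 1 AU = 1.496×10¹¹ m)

T_eq ≈ 172 K

d = 0.311 AU = 4.65×10¹⁰ m.
L = 4πR_⋆²σT_⋆⁴ = 4π(4.45×10⁸)² × 5.67×10⁻⁸ × (3090)⁴ = 1.29×10²⁵ W.
S = L/(4πd²) = 473 W m⁻².
Energy balance: absorbed = emitted ⇒ πR²·S(1−A) = 4πR²·σT_eq⁴, so T_eq⁴ = S(1−A)/(4σ).
T_eq = [473 × 0.42 / (4 × 5.67×10⁻⁸)]^(1/4) = (8.76×10⁸)^(1/4) = 172 K.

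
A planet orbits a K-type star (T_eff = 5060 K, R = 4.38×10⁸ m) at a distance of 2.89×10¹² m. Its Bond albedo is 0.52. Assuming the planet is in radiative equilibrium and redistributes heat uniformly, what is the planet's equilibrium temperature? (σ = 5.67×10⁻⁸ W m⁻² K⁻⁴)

T_eq ≈ 36.7 K

L = 4πR_⋆²σT_⋆⁴ = 4π(4.38×10⁸)² × 5.67×10⁻⁸ × (5060)⁴ = 8.96×10²⁵ W.
S = L/(4πd²) = 0.854 W m⁻².
Energy balance: absorbed = emitted ⇒ πR²·S(1−A) = 4πR²·σT_eq⁴, so T_eq⁴ = S(1−A)/(4σ).
T_eq = [0.854 × 0.48 / (4 × 5.67×10⁻⁸)]^(1/4) = (1.81×10⁶)^(1/4) = 36.7 K.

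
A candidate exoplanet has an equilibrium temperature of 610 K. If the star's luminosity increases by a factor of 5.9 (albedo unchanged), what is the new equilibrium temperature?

T_eq ≈ 951 K

T_eq ∝ L^(1/4) · d^(−1/2).
T′ = 610 × 5.9^(1/4) = 951 K.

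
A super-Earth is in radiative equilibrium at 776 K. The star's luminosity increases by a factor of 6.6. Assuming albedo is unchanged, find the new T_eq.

T_eq ∝ L^(1/4) · d^(−1/2).
T′ = 776 × 6.6^(1/4) = 1240 K.

T_eq ≈ 1240 K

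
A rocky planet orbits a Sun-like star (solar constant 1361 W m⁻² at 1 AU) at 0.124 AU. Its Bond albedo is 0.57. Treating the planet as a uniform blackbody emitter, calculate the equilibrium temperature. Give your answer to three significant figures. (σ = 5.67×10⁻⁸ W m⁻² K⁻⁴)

T_eq ≈ 640 K

Flux at 0.124 AU: S = 1361/0.124² = 8.85×10⁴ W m⁻².
Energy balance: absorbed = emitted ⇒ πR²·S(1−A) = 4πR²·σT_eq⁴, so T_eq⁴ = S(1−A)/(4σ).
T_eq = [8.85×10⁴ × 0.43 / (4 × 5.67×10⁻⁸)]^(1/4) = (1.68×10¹¹)^(1/4) = 640 K.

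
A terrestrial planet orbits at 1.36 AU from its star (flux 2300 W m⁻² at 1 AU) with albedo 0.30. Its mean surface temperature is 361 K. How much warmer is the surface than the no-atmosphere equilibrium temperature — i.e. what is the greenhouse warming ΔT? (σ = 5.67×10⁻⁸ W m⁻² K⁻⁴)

S = 2300/1.36² = 1244 W m⁻².
T_eq = [S(1−A)/(4σ)]^(1/4) = [1244×0.70/(4×5.67×10⁻⁸)]^(1/4) = 248.9 K.
ΔT = T_surf − T_eq = 361 − 248.9.

ΔT ≈ 112.1 K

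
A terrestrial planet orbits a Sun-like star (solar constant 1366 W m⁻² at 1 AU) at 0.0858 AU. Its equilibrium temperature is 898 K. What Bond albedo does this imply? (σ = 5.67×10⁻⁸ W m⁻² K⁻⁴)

Flux at 0.0858 AU: S = 1366/0.0858² = 1.86×10⁵ W m⁻².
From T_eq⁴ = S(1−A)/(4σ): 1−A = 4σT_eq⁴/S.
1−A = 4 × 5.67×10⁻⁸ × (898)⁴ / 1.86×10⁵ = 0.795.

A ≈ 0.21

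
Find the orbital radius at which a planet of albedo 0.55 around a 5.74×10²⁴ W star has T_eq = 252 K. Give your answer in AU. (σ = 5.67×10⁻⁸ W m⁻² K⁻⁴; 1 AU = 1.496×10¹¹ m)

From T_eq⁴ = L(1−A)/(16πσd²): d = √[L(1−A)/(16πσT_eq⁴)].
d = √[5.74×10²⁴ × 0.45 / (16π × 5.67×10⁻⁸ × (252)⁴)] = 1.50×10¹⁰ m = 0.100 AU.

d ≈ 0.100 AU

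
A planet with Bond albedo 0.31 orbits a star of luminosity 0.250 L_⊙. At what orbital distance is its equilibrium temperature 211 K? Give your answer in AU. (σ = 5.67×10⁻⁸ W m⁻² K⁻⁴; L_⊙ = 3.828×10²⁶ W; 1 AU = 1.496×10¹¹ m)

L = 0.250 × 3.828×10²⁶ = 9.57×10²⁵ W.
From T_eq⁴ = L(1−A)/(16πσd²): d = √[L(1−A)/(16πσT_eq⁴)].
d = √[9.57×10²⁵ × 0.69 / (16π × 5.67×10⁻⁸ × (211)⁴)] = 1.08×10¹¹ m = 0.723 AU.

d ≈ 0.723 AU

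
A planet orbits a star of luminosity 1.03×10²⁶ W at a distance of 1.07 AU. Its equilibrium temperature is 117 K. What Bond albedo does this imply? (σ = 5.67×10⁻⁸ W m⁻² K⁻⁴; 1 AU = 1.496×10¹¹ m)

A ≈ 0.87

d = 1.07 AU = 1.60×10¹¹ m.
Flux: S = L/(4πd²) = 1.03×10²⁶/(4π×(1.60×10¹¹)²) = 320 W m⁻².
From T_eq⁴ = S(1−A)/(4σ): 1−A = 4σT_eq⁴/S.
1−A = 4 × 5.67×10⁻⁸ × (117)⁴ / 320 = 0.133.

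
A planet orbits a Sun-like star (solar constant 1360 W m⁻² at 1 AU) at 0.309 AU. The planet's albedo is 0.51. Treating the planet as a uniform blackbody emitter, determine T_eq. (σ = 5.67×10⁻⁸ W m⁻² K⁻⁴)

Flux at 0.309 AU: S = 1360/0.309² = 1.42×10⁴ W m⁻².
Energy balance: absorbed = emitted ⇒ πR²·S(1−A) = 4πR²·σT_eq⁴, so T_eq⁴ = S(1−A)/(4σ).
T_eq = [1.42×10⁴ × 0.49 / (4 × 5.67×10⁻⁸)]^(1/4) = (3.08×10¹⁰)^(1/4) = 419 K.

T_eq ≈ 419 K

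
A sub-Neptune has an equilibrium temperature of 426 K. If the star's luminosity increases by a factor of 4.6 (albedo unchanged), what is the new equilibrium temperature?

T_eq ∝ L^(1/4) · d^(−1/2).
T′ = 426 × 4.6^(1/4) = 624 K.

T_eq ≈ 624 K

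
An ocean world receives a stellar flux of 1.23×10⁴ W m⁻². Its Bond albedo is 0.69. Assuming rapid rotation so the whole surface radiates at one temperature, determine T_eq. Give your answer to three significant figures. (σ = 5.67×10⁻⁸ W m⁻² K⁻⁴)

Energy balance: absorbed = emitted ⇒ πR²·S(1−A) = 4πR²·σT_eq⁴, so T_eq⁴ = S(1−A)/(4σ).
T_eq = [1.23×10⁴ × 0.31 / (4 × 5.67×10⁻⁸)]^(1/4) = (1.68×10¹⁰)^(1/4) = 360 K.

T_eq ≈ 360 K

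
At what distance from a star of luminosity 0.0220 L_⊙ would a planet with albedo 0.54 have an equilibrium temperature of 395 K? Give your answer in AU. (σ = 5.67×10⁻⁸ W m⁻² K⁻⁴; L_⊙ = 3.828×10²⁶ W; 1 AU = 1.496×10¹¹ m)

d ≈ 0.0499 AU

L = 0.0220 × 3.828×10²⁶ = 8.42×10²⁴ W.
From T_eq⁴ = L(1−A)/(16πσd²): d = √[L(1−A)/(16πσT_eq⁴)].
d = √[8.42×10²⁴ × 0.46 / (16π × 5.67×10⁻⁸ × (395)⁴)] = 7.47×10⁹ m = 0.0499 AU.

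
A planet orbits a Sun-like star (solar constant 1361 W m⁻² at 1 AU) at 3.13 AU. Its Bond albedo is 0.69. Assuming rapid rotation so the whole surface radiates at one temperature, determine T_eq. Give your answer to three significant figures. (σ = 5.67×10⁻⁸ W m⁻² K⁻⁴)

T_eq ≈ 117 K

Flux at 3.13 AU: S = 1361/3.13² = 139 W m⁻².
Energy balance: absorbed = emitted ⇒ πR²·S(1−A) = 4πR²·σT_eq⁴, so T_eq⁴ = S(1−A)/(4σ).
T_eq = [139 × 0.31 / (4 × 5.67×10⁻⁸)]^(1/4) = (1.90×10⁸)^(1/4) = 117 K.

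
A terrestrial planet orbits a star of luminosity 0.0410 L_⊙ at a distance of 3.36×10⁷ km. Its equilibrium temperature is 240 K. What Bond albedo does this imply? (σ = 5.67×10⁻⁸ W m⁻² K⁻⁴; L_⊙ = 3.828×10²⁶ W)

d = 3.36×10⁷ km = 3.36×10¹⁰ m.
L = 0.0410 × 3.828×10²⁶ = 1.57×10²⁵ W.
Flux: S = L/(4πd²) = 1.57×10²⁵/(4π×(3.36×10¹⁰)²) = 1110 W m⁻².
From T_eq⁴ = S(1−A)/(4σ): 1−A = 4σT_eq⁴/S.
1−A = 4 × 5.67×10⁻⁸ × (240)⁴ / 1110 = 0.680.

A ≈ 0.32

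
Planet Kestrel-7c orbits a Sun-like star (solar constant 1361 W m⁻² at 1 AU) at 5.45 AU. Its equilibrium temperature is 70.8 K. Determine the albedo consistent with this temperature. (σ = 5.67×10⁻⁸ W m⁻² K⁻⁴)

Flux at 5.45 AU: S = 1361/5.45² = 45.8 W m⁻².
From T_eq⁴ = S(1−A)/(4σ): 1−A = 4σT_eq⁴/S.
1−A = 4 × 5.67×10⁻⁸ × (70.8)⁴ / 45.8 = 0.124.

A ≈ 0.88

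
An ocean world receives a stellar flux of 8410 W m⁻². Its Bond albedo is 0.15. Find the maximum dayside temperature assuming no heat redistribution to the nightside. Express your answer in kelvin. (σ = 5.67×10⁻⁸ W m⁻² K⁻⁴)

With no redistribution each surface element balances locally: S(1−A) = σT⁴.
T = [8410 × 0.85 / 5.67×10⁻⁸]^(1/4) = (1.26×10¹¹)^(1/4) = 596 K.

T_ss ≈ 596 K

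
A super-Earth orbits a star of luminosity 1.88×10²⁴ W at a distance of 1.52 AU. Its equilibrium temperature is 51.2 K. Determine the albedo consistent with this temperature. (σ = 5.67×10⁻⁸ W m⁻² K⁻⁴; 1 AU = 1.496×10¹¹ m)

d = 1.52 AU = 2.27×10¹¹ m.
Flux: S = L/(4πd²) = 1.88×10²⁴/(4π×(2.27×10¹¹)²) = 2.89 W m⁻².
From T_eq⁴ = S(1−A)/(4σ): 1−A = 4σT_eq⁴/S.
1−A = 4 × 5.67×10⁻⁸ × (51.2)⁴ / 2.89 = 0.539.

A ≈ 0.46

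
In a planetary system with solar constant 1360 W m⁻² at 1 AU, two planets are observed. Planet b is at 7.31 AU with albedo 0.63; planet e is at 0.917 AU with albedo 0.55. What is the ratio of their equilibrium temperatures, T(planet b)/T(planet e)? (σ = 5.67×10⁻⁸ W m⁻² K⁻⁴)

T₁/T₂ ≈ 0.337

T_eq = [S₀(1−A)/(4σd²)]^(1/4), so T ∝ (1−A)^(1/4) / √d.
T₁ = [1360×0.37/(4×5.67×10⁻⁸×7.31²)]^(1/4) = 80.27 K.
T₂ = [1360×0.45/(4×5.67×10⁻⁸×0.917²)]^(1/4) = 238.01 K.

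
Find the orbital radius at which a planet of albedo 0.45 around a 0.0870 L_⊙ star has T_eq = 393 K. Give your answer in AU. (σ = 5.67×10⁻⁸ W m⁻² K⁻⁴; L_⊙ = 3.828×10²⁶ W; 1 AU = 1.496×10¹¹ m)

L = 0.0870 × 3.828×10²⁶ = 3.33×10²⁵ W.
From T_eq⁴ = L(1−A)/(16πσd²): d = √[L(1−A)/(16πσT_eq⁴)].
d = √[3.33×10²⁵ × 0.55 / (16π × 5.67×10⁻⁸ × (393)⁴)] = 1.64×10¹⁰ m = 0.110 AU.

d ≈ 0.110 AU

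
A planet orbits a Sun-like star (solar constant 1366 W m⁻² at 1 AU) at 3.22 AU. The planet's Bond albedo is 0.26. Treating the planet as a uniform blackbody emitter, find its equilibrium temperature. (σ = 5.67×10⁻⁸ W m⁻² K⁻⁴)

Flux at 3.22 AU: S = 1366/3.22² = 132 W m⁻².
Energy balance: absorbed = emitted ⇒ πR²·S(1−A) = 4πR²·σT_eq⁴, so T_eq⁴ = S(1−A)/(4σ).
T_eq = [132 × 0.74 / (4 × 5.67×10⁻⁸)]^(1/4) = (4.30×10⁸)^(1/4) = 144 K.

T_eq ≈ 144 K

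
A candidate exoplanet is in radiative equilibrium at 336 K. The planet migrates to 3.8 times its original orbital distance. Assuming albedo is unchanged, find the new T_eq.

T_eq ∝ L^(1/4) · d^(−1/2).
T′ = 336 / 3.8^(1/2) = 172 K.

T_eq ≈ 172 K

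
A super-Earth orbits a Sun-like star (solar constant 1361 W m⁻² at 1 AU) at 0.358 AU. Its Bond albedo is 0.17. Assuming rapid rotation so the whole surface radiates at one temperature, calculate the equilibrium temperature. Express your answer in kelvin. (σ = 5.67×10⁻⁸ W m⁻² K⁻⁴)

T_eq ≈ 444 K

Flux at 0.358 AU: S = 1361/0.358² = 1.06×10⁴ W m⁻².
Energy balance: absorbed = emitted ⇒ πR²·S(1−A) = 4πR²·σT_eq⁴, so T_eq⁴ = S(1−A)/(4σ).
T_eq = [1.06×10⁴ × 0.83 / (4 × 5.67×10⁻⁸)]^(1/4) = (3.89×10¹⁰)^(1/4) = 444 K.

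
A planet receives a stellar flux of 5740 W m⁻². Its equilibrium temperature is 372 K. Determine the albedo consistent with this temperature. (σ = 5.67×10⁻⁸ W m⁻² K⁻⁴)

A ≈ 0.24

From T_eq⁴ = S(1−A)/(4σ): 1−A = 4σT_eq⁴/S.
1−A = 4 × 5.67×10⁻⁸ × (372)⁴ / 5740 = 0.757.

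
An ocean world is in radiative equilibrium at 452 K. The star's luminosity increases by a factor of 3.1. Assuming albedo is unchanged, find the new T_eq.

T_eq ≈ 600 K

T_eq ∝ L^(1/4) · d^(−1/2).
T′ = 452 × 3.1^(1/4) = 600 K.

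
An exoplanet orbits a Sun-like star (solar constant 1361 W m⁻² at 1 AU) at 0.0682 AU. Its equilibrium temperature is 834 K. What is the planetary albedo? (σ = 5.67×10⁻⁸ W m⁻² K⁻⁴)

Flux at 0.0682 AU: S = 1361/0.0682² = 2.93×10⁵ W m⁻².
From T_eq⁴ = S(1−A)/(4σ): 1−A = 4σT_eq⁴/S.
1−A = 4 × 5.67×10⁻⁸ × (834)⁴ / 2.93×10⁵ = 0.375.

A ≈ 0.63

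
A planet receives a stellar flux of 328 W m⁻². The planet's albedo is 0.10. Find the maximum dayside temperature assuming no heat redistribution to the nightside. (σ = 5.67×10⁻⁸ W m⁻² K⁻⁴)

T_ss ≈ 269 K

With no redistribution each surface element balances locally: S(1−A) = σT⁴.
T = [328 × 0.90 / 5.67×10⁻⁸]^(1/4) = (5.21×10⁹)^(1/4) = 269 K.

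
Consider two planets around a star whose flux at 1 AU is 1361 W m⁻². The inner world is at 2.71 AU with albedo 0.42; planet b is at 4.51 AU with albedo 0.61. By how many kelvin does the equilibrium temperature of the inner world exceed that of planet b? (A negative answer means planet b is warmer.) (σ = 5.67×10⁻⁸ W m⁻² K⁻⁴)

T_eq = [S₀(1−A)/(4σd²)]^(1/4), so T ∝ (1−A)^(1/4) / √d.
T₁ = [1361×0.58/(4×5.67×10⁻⁸×2.71²)]^(1/4) = 147.55 K.
T₂ = [1361×0.39/(4×5.67×10⁻⁸×4.51²)]^(1/4) = 103.57 K.

ΔT ≈ 44.0 K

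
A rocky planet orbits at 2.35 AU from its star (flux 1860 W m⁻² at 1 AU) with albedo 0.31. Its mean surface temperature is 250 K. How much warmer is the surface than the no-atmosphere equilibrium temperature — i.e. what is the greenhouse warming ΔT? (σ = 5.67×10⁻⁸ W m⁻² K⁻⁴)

ΔT ≈ 71.1 K

S = 1860/2.35² = 336.8 W m⁻².
T_eq = [S(1−A)/(4σ)]^(1/4) = [336.8×0.69/(4×5.67×10⁻⁸)]^(1/4) = 178.9 K.
ΔT = T_surf − T_eq = 250 − 178.9.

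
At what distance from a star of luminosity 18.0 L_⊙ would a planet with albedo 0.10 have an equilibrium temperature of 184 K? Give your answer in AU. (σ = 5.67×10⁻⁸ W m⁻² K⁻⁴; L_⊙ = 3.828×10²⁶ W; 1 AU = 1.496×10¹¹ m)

d ≈ 9.21 AU

L = 18.0 × 3.828×10²⁶ = 6.89×10²⁷ W.
From T_eq⁴ = L(1−A)/(16πσd²): d = √[L(1−A)/(16πσT_eq⁴)].
d = √[6.89×10²⁷ × 0.90 / (16π × 5.67×10⁻⁸ × (184)⁴)] = 1.38×10¹² m = 9.21 AU.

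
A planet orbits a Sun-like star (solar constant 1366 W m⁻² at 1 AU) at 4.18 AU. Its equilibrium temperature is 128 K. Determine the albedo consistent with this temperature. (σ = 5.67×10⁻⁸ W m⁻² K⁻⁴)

Flux at 4.18 AU: S = 1366/4.18² = 78.2 W m⁻².
From T_eq⁴ = S(1−A)/(4σ): 1−A = 4σT_eq⁴/S.
1−A = 4 × 5.67×10⁻⁸ × (128)⁴ / 78.2 = 0.779.

A ≈ 0.22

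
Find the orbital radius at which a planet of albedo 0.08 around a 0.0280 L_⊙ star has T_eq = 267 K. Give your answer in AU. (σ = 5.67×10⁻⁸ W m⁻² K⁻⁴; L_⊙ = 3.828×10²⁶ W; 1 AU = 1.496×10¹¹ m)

d ≈ 0.174 AU

L = 0.0280 × 3.828×10²⁶ = 1.07×10²⁵ W.
From T_eq⁴ = L(1−A)/(16πσd²): d = √[L(1−A)/(16πσT_eq⁴)].
d = √[1.07×10²⁵ × 0.92 / (16π × 5.67×10⁻⁸ × (267)⁴)] = 2.61×10¹⁰ m = 0.174 AU.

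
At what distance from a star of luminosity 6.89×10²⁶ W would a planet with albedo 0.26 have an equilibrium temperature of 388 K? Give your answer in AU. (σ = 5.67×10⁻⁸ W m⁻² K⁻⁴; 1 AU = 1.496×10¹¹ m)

d ≈ 0.594 AU

From T_eq⁴ = L(1−A)/(16πσd²): d = √[L(1−A)/(16πσT_eq⁴)].
d = √[6.89×10²⁶ × 0.74 / (16π × 5.67×10⁻⁸ × (388)⁴)] = 8.88×10¹⁰ m = 0.594 AU.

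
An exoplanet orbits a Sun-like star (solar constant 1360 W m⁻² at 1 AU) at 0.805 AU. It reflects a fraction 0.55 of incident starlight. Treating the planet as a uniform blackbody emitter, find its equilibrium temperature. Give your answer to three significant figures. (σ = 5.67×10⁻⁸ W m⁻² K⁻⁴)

T_eq ≈ 254 K

Flux at 0.805 AU: S = 1360/0.805² = 2100 W m⁻².
Energy balance: absorbed = emitted ⇒ πR²·S(1−A) = 4πR²·σT_eq⁴, so T_eq⁴ = S(1−A)/(4σ).
T_eq = [2100 × 0.45 / (4 × 5.67×10⁻⁸)]^(1/4) = (4.16×10⁹)^(1/4) = 254 K.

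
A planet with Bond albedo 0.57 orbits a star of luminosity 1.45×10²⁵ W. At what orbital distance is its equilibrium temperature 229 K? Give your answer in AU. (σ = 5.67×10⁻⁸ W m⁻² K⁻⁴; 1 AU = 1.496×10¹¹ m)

From T_eq⁴ = L(1−A)/(16πσd²): d = √[L(1−A)/(16πσT_eq⁴)].
d = √[1.45×10²⁵ × 0.43 / (16π × 5.67×10⁻⁸ × (229)⁴)] = 2.82×10¹⁰ m = 0.189 AU.

d ≈ 0.189 AU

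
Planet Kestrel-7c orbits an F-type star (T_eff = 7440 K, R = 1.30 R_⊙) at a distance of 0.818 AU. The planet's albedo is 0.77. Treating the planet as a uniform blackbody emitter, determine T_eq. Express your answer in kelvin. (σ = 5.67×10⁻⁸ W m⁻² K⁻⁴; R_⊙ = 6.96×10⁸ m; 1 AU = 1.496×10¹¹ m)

R_⋆ = 1.30 × 6.96×10⁸ = 9.05×10⁸ m.
d = 0.818 AU = 1.22×10¹¹ m.
L = 4πR_⋆²σT_⋆⁴ = 4π(9.05×10⁸)² × 5.67×10⁻⁸ × (7440)⁴ = 1.79×10²⁷ W.
S = L/(4πd²) = 9500 W m⁻².
Energy balance: absorbed = emitted ⇒ πR²·S(1−A) = 4πR²·σT_eq⁴, so T_eq⁴ = S(1−A)/(4σ).
T_eq = [9500 × 0.23 / (4 × 5.67×10⁻⁸)]^(1/4) = (9.63×10⁹)^(1/4) = 313 K.

T_eq ≈ 313 K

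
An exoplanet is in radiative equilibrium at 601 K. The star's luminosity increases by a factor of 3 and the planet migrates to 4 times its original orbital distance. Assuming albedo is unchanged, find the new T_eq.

T_eq ∝ L^(1/4) · d^(−1/2).
T′ = 601 × 3^(1/4) / 4^(1/2) = 395 K.

T_eq ≈ 395 K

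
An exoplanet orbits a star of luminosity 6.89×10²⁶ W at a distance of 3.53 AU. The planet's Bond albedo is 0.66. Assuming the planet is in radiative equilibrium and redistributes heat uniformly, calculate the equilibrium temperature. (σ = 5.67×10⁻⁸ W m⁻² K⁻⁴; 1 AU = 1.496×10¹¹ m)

T_eq ≈ 131 K

d = 3.53 AU = 5.28×10¹¹ m.
Flux: S = L/(4πd²) = 6.89×10²⁶/(4π×(5.28×10¹¹)²) = 197 W m⁻².
Energy balance: absorbed = emitted ⇒ πR²·S(1−A) = 4πR²·σT_eq⁴, so T_eq⁴ = S(1−A)/(4σ).
T_eq = [197 × 0.34 / (4 × 5.67×10⁻⁸)]^(1/4) = (2.95×10⁸)^(1/4) = 131 K.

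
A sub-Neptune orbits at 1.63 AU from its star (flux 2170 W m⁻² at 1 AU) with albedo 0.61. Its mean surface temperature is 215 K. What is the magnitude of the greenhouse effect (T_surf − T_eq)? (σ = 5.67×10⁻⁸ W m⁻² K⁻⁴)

ΔT ≈ 21.4 K

S = 2170/1.63² = 816.7 W m⁻².
T_eq = [S(1−A)/(4σ)]^(1/4) = [816.7×0.39/(4×5.67×10⁻⁸)]^(1/4) = 193.6 K.
ΔT = T_surf − T_eq = 215 − 193.6.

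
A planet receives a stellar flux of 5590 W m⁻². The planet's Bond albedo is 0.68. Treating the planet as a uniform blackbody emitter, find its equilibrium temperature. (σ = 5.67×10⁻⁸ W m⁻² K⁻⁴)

Energy balance: absorbed = emitted ⇒ πR²·S(1−A) = 4πR²·σT_eq⁴, so T_eq⁴ = S(1−A)/(4σ).
T_eq = [5590 × 0.32 / (4 × 5.67×10⁻⁸)]^(1/4) = (7.89×10⁹)^(1/4) = 298 K.

T_eq ≈ 298 K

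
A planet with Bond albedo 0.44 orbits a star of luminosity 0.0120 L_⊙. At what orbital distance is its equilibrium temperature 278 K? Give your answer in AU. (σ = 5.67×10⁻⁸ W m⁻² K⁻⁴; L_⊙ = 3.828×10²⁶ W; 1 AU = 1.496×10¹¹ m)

L = 0.0120 × 3.828×10²⁶ = 4.59×10²⁴ W.
From T_eq⁴ = L(1−A)/(16πσd²): d = √[L(1−A)/(16πσT_eq⁴)].
d = √[4.59×10²⁴ × 0.56 / (16π × 5.67×10⁻⁸ × (278)⁴)] = 1.23×10¹⁰ m = 0.0822 AU.

d ≈ 0.0822 AU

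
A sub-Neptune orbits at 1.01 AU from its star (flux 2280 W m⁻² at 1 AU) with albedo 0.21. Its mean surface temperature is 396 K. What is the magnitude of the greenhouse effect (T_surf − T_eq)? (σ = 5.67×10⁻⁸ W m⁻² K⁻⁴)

S = 2280/1.01² = 2235 W m⁻².
T_eq = [S(1−A)/(4σ)]^(1/4) = [2235×0.79/(4×5.67×10⁻⁸)]^(1/4) = 297.0 K.
ΔT = T_surf − T_eq = 396 − 297.0.

ΔT ≈ 99.0 K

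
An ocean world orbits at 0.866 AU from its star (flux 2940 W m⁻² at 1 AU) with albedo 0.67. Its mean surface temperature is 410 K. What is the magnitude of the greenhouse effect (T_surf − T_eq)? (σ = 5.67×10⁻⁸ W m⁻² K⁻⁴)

ΔT ≈ 135.2 K

S = 2940/0.866² = 3920 W m⁻².
T_eq = [S(1−A)/(4σ)]^(1/4) = [3920×0.33/(4×5.67×10⁻⁸)]^(1/4) = 274.8 K.
ΔT = T_surf − T_eq = 410 − 274.8.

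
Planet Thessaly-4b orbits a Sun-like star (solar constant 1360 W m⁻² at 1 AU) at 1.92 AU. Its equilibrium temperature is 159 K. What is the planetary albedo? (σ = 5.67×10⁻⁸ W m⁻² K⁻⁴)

Flux at 1.92 AU: S = 1360/1.92² = 369 W m⁻².
From T_eq⁴ = S(1−A)/(4σ): 1−A = 4σT_eq⁴/S.
1−A = 4 × 5.67×10⁻⁸ × (159)⁴ / 369 = 0.393.

A ≈ 0.61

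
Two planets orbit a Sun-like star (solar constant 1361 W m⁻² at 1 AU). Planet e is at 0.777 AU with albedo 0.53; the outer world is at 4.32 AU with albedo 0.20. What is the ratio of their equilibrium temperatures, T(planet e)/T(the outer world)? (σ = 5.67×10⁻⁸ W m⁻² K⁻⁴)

T_eq = [S₀(1−A)/(4σd²)]^(1/4), so T ∝ (1−A)^(1/4) / √d.
T₁ = [1361×0.47/(4×5.67×10⁻⁸×0.777²)]^(1/4) = 261.44 K.
T₂ = [1361×0.80/(4×5.67×10⁻⁸×4.32²)]^(1/4) = 126.64 K.

T₁/T₂ ≈ 2.064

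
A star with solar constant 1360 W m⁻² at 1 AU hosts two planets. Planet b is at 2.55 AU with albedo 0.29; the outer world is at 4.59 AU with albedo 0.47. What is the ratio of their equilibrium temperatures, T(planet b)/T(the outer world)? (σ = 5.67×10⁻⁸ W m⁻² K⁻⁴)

T_eq = [S₀(1−A)/(4σd²)]^(1/4), so T ∝ (1−A)^(1/4) / √d.
T₁ = [1360×0.71/(4×5.67×10⁻⁸×2.55²)]^(1/4) = 159.96 K.
T₂ = [1360×0.53/(4×5.67×10⁻⁸×4.59²)]^(1/4) = 110.82 K.

T₁/T₂ ≈ 1.443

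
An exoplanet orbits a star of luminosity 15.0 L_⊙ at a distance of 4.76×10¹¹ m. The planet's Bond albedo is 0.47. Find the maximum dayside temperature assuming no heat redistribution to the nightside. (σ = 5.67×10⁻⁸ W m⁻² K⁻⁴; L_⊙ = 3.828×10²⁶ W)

L = 15.0 × 3.828×10²⁶ = 5.74×10²⁷ W.
Flux: S = L/(4πd²) = 5.74×10²⁷/(4π×(4.76×10¹¹)²) = 2020 W m⁻².
With no redistribution each surface element balances locally: S(1−A) = σT⁴.
T = [2020 × 0.53 / 5.67×10⁻⁸]^(1/4) = (1.89×10¹⁰)^(1/4) = 371 K.

T_ss ≈ 371 K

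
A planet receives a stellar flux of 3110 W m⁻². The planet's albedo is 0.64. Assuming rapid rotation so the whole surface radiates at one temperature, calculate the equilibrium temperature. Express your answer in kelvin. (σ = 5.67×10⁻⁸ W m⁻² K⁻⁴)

T_eq ≈ 265 K

Energy balance: absorbed = emitted ⇒ πR²·S(1−A) = 4πR²·σT_eq⁴, so T_eq⁴ = S(1−A)/(4σ).
T_eq = [3110 × 0.36 / (4 × 5.67×10⁻⁸)]^(1/4) = (4.94×10⁹)^(1/4) = 265 K.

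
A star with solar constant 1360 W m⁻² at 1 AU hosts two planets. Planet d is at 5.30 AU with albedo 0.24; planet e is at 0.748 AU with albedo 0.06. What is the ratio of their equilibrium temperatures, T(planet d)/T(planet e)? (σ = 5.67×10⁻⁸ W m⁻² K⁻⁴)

T₁/T₂ ≈ 0.356

T_eq = [S₀(1−A)/(4σd²)]^(1/4), so T ∝ (1−A)^(1/4) / √d.
T₁ = [1360×0.76/(4×5.67×10⁻⁸×5.30²)]^(1/4) = 112.86 K.
T₂ = [1360×0.94/(4×5.67×10⁻⁸×0.748²)]^(1/4) = 316.81 K.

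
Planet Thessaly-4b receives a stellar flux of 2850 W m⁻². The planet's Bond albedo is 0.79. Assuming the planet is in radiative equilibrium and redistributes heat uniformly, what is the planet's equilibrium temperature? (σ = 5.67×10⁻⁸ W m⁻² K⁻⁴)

Energy balance: absorbed = emitted ⇒ πR²·S(1−A) = 4πR²·σT_eq⁴, so T_eq⁴ = S(1−A)/(4σ).
T_eq = [2850 × 0.21 / (4 × 5.67×10⁻⁸)]^(1/4) = (2.64×10⁹)^(1/4) = 227 K.

T_eq ≈ 227 K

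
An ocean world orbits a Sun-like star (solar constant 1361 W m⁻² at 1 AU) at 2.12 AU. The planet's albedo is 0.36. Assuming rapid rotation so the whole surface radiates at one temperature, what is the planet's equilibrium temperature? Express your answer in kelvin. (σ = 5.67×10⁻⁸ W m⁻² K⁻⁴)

Flux at 2.12 AU: S = 1361/2.12² = 303 W m⁻².
Energy balance: absorbed = emitted ⇒ πR²·S(1−A) = 4πR²·σT_eq⁴, so T_eq⁴ = S(1−A)/(4σ).
T_eq = [303 × 0.64 / (4 × 5.67×10⁻⁸)]^(1/4) = (8.55×10⁸)^(1/4) = 171 K.

T_eq ≈ 171 K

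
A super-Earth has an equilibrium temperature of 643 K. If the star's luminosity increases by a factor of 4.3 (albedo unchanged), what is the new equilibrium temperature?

T_eq ∝ L^(1/4) · d^(−1/2).
T′ = 643 × 4.3^(1/4) = 926 K.

T_eq ≈ 926 K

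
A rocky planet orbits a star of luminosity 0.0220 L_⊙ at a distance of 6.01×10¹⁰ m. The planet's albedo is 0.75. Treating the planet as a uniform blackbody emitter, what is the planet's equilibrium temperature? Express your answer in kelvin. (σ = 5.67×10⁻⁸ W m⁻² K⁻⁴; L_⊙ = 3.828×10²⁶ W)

L = 0.0220 × 3.828×10²⁶ = 8.42×10²⁴ W.
Flux: S = L/(4πd²) = 8.42×10²⁴/(4π×(6.01×10¹⁰)²) = 186 W m⁻².
Energy balance: absorbed = emitted ⇒ πR²·S(1−A) = 4πR²·σT_eq⁴, so T_eq⁴ = S(1−A)/(4σ).
T_eq = [186 × 0.25 / (4 × 5.67×10⁻⁸)]^(1/4) = (2.05×10⁸)^(1/4) = 120 K.

T_eq ≈ 120 K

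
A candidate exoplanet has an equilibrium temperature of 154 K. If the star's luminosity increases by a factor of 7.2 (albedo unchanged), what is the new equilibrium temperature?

T_eq ∝ L^(1/4) · d^(−1/2).
T′ = 154 × 7.2^(1/4) = 252 K.

T_eq ≈ 252 K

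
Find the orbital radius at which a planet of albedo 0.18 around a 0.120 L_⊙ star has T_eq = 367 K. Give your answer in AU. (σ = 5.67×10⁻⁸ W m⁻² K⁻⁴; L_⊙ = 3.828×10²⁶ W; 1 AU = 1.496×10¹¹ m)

d ≈ 0.180 AU

L = 0.120 × 3.828×10²⁶ = 4.59×10²⁵ W.
From T_eq⁴ = L(1−A)/(16πσd²): d = √[L(1−A)/(16πσT_eq⁴)].
d = √[4.59×10²⁵ × 0.82 / (16π × 5.67×10⁻⁸ × (367)⁴)] = 2.70×10¹⁰ m = 0.180 AU.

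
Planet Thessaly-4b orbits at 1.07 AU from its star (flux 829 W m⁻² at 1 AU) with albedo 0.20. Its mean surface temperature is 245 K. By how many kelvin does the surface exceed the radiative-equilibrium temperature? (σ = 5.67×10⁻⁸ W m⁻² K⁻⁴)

S = 829/1.07² = 724.1 W m⁻².
T_eq = [S(1−A)/(4σ)]^(1/4) = [724.1×0.80/(4×5.67×10⁻⁸)]^(1/4) = 224.8 K.
ΔT = T_surf − T_eq = 245 − 224.8.

ΔT ≈ 20.2 K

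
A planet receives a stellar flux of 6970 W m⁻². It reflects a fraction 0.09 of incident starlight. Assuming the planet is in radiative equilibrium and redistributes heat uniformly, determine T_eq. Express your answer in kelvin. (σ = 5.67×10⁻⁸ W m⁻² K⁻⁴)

Energy balance: absorbed = emitted ⇒ πR²·S(1−A) = 4πR²·σT_eq⁴, so T_eq⁴ = S(1−A)/(4σ).
T_eq = [6970 × 0.91 / (4 × 5.67×10⁻⁸)]^(1/4) = (2.80×10¹⁰)^(1/4) = 409 K.

T_eq ≈ 409 K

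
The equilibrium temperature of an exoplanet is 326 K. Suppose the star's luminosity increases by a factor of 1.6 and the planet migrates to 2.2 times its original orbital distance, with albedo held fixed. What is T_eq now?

T_eq ∝ L^(1/4) · d^(−1/2).
T′ = 326 × 1.6^(1/4) / 2.2^(1/2) = 247 K.

T_eq ≈ 247 K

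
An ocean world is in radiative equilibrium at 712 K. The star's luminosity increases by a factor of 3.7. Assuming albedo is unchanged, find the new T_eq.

T_eq ≈ 987 K

T_eq ∝ L^(1/4) · d^(−1/2).
T′ = 712 × 3.7^(1/4) = 987 K.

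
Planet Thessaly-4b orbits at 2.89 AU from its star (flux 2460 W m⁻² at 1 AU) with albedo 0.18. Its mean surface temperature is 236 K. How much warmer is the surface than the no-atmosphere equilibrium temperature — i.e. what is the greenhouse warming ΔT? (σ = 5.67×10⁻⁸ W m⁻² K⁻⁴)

ΔT ≈ 55.4 K

S = 2460/2.89² = 294.5 W m⁻².
T_eq = [S(1−A)/(4σ)]^(1/4) = [294.5×0.82/(4×5.67×10⁻⁸)]^(1/4) = 180.6 K.
ΔT = T_surf − T_eq = 236 − 180.6.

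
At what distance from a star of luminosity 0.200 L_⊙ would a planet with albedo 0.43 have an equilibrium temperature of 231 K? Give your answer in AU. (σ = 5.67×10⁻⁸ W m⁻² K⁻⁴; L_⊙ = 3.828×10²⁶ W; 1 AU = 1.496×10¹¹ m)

d ≈ 0.490 AU

L = 0.200 × 3.828×10²⁶ = 7.66×10²⁵ W.
From T_eq⁴ = L(1−A)/(16πσd²): d = √[L(1−A)/(16πσT_eq⁴)].
d = √[7.66×10²⁵ × 0.57 / (16π × 5.67×10⁻⁸ × (231)⁴)] = 7.33×10¹⁰ m = 0.490 AU.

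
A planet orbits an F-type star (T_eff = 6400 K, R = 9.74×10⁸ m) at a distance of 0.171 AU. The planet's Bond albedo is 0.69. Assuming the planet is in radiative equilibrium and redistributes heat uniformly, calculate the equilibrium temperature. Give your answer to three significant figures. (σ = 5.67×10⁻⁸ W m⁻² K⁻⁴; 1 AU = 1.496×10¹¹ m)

d = 0.171 AU = 2.56×10¹⁰ m.
L = 4πR_⋆²σT_⋆⁴ = 4π(9.74×10⁸)² × 5.67×10⁻⁸ × (6400)⁴ = 1.13×10²⁷ W.
S = L/(4πd²) = 1.38×10⁵ W m⁻².
Energy balance: absorbed = emitted ⇒ πR²·S(1−A) = 4πR²·σT_eq⁴, so T_eq⁴ = S(1−A)/(4σ).
T_eq = [1.38×10⁵ × 0.31 / (4 × 5.67×10⁻⁸)]^(1/4) = (1.88×10¹¹)^(1/4) = 659 K.

T_eq ≈ 659 K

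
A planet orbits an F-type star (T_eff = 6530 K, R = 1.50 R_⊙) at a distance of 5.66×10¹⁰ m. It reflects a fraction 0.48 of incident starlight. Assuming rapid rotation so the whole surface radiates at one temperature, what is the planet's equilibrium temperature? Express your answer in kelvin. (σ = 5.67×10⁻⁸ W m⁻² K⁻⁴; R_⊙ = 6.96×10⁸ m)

R_⋆ = 1.50 × 6.96×10⁸ = 1.04×10⁹ m.
L = 4πR_⋆²σT_⋆⁴ = 4π(1.04×10⁹)² × 5.67×10⁻⁸ × (6530)⁴ = 1.41×10²⁷ W.
S = L/(4πd²) = 3.51×10⁴ W m⁻².
Energy balance: absorbed = emitted ⇒ πR²·S(1−A) = 4πR²·σT_eq⁴, so T_eq⁴ = S(1−A)/(4σ).
T_eq = [3.51×10⁴ × 0.52 / (4 × 5.67×10⁻⁸)]^(1/4) = (8.04×10¹⁰)^(1/4) = 533 K.

T_eq ≈ 533 K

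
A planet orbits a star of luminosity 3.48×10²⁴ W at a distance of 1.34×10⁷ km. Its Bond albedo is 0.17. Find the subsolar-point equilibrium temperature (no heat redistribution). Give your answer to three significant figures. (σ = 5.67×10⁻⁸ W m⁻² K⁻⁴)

d = 1.34×10⁷ km = 1.34×10¹⁰ m.
Flux: S = L/(4πd²) = 3.48×10²⁴/(4π×(1.34×10¹⁰)²) = 1540 W m⁻².
At the subsolar point the surface absorbs S(1−A) and emits σT⁴ per unit area — no factor of 4, since only the local patch is in balance.
T = [1540 × 0.83 / 5.67×10⁻⁸]^(1/4) = (2.26×10¹⁰)^(1/4) = 388 K.

T_ss ≈ 388 K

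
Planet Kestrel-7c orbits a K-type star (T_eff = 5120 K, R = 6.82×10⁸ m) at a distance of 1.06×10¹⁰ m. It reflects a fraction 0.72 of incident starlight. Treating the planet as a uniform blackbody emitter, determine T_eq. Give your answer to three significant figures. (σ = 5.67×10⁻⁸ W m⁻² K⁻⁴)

L = 4πR_⋆²σT_⋆⁴ = 4π(6.82×10⁸)² × 5.67×10⁻⁸ × (5120)⁴ = 2.28×10²⁶ W.
S = L/(4πd²) = 1.61×10⁵ W m⁻².
Energy balance: absorbed = emitted ⇒ πR²·S(1−A) = 4πR²·σT_eq⁴, so T_eq⁴ = S(1−A)/(4σ).
T_eq = [1.61×10⁵ × 0.28 / (4 × 5.67×10⁻⁸)]^(1/4) = (1.99×10¹¹)^(1/4) = 668 K.

T_eq ≈ 668 K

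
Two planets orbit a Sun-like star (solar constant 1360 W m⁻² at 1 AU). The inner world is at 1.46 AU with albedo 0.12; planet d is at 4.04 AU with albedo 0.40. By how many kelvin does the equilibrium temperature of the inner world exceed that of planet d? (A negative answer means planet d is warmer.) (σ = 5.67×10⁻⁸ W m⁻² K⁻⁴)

ΔT ≈ 101.2 K

T_eq = [S₀(1−A)/(4σd²)]^(1/4), so T ∝ (1−A)^(1/4) / √d.
T₁ = [1360×0.88/(4×5.67×10⁻⁸×1.46²)]^(1/4) = 223.06 K.
T₂ = [1360×0.60/(4×5.67×10⁻⁸×4.04²)]^(1/4) = 121.85 K.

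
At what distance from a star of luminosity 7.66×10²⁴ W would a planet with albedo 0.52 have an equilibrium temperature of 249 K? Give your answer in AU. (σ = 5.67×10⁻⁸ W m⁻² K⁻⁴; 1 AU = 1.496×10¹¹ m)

d ≈ 0.122 AU

From T_eq⁴ = L(1−A)/(16πσd²): d = √[L(1−A)/(16πσT_eq⁴)].
d = √[7.66×10²⁴ × 0.48 / (16π × 5.67×10⁻⁸ × (249)⁴)] = 1.83×10¹⁰ m = 0.122 AU.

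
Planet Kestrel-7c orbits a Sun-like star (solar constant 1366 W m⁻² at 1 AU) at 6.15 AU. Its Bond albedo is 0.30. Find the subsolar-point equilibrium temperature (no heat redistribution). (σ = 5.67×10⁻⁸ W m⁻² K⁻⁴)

T_ss ≈ 145 K

Flux at 6.15 AU: S = 1366/6.15² = 36.1 W m⁻².
At the subsolar point the surface absorbs S(1−A) and emits σT⁴ per unit area — no factor of 4, since only the local patch is in balance.
T = [36.1 × 0.70 / 5.67×10⁻⁸]^(1/4) = (4.46×10⁸)^(1/4) = 145 K.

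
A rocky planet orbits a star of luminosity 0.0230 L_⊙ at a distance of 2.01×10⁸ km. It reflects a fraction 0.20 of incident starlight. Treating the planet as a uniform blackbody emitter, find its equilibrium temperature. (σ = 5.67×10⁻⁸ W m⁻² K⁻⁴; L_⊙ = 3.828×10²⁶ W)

d = 2.01×10⁸ km = 2.01×10¹¹ m.
L = 0.0230 × 3.828×10²⁶ = 8.80×10²⁴ W.
Flux: S = L/(4πd²) = 8.80×10²⁴/(4π×(2.01×10¹¹)²) = 17.3 W m⁻².
Energy balance: absorbed = emitted ⇒ πR²·S(1−A) = 4πR²·σT_eq⁴, so T_eq⁴ = S(1−A)/(4σ).
T_eq = [17.3 × 0.80 / (4 × 5.67×10⁻⁸)]^(1/4) = (6.12×10⁷)^(1/4) = 88.4 K.

T_eq ≈ 88.4 K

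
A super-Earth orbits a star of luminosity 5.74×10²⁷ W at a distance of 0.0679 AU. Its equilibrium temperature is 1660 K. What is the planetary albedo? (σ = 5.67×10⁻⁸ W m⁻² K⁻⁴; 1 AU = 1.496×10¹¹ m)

d = 0.0679 AU = 1.02×10¹⁰ m.
Flux: S = L/(4πd²) = 5.74×10²⁷/(4π×(1.02×10¹⁰)²) = 4.43×10⁶ W m⁻².
From T_eq⁴ = S(1−A)/(4σ): 1−A = 4σT_eq⁴/S.
1−A = 4 × 5.67×10⁻⁸ × (1660)⁴ / 4.43×10⁶ = 0.389.

A ≈ 0.61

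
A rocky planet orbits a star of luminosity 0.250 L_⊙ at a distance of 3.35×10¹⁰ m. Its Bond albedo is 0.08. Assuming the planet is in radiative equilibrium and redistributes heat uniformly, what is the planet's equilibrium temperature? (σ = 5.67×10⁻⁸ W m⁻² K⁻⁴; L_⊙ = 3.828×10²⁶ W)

L = 0.250 × 3.828×10²⁶ = 9.57×10²⁵ W.
Flux: S = L/(4πd²) = 9.57×10²⁵/(4π×(3.35×10¹⁰)²) = 6790 W m⁻².
Energy balance: absorbed = emitted ⇒ πR²·S(1−A) = 4πR²·σT_eq⁴, so T_eq⁴ = S(1−A)/(4σ).
T_eq = [6790 × 0.92 / (4 × 5.67×10⁻⁸)]^(1/4) = (2.75×10¹⁰)^(1/4) = 407 K.

T_eq ≈ 407 K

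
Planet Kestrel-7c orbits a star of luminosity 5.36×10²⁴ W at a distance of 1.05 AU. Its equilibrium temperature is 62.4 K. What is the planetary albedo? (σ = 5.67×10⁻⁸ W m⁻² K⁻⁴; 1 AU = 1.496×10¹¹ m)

A ≈ 0.80

d = 1.05 AU = 1.57×10¹¹ m.
Flux: S = L/(4πd²) = 5.36×10²⁴/(4π×(1.57×10¹¹)²) = 17.3 W m⁻².
From T_eq⁴ = S(1−A)/(4σ): 1−A = 4σT_eq⁴/S.
1−A = 4 × 5.67×10⁻⁸ × (62.4)⁴ / 17.3 = 0.199.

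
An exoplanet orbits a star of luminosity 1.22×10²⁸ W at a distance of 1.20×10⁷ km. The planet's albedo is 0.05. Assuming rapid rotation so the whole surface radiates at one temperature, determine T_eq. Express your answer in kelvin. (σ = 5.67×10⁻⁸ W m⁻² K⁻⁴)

d = 1.20×10⁷ km = 1.20×10¹⁰ m.
Flux: S = L/(4πd²) = 1.22×10²⁸/(4π×(1.20×10¹⁰)²) = 6.74×10⁶ W m⁻².
Energy balance: absorbed = emitted ⇒ πR²·S(1−A) = 4πR²·σT_eq⁴, so T_eq⁴ = S(1−A)/(4σ).
T_eq = [6.74×10⁶ × 0.95 / (4 × 5.67×10⁻⁸)]^(1/4) = (2.82×10¹³)^(1/4) = 2310 K.

T_eq ≈ 2310 K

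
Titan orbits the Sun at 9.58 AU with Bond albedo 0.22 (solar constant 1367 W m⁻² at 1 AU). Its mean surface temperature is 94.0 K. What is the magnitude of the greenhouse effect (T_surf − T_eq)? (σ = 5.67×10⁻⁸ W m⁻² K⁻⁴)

S = 1367/9.58² = 14.89 W m⁻².
T_eq = [S(1−A)/(4σ)]^(1/4) = [14.89×0.78/(4×5.67×10⁻⁸)]^(1/4) = 84.6 K.
ΔT = T_surf − T_eq = 94 − 84.6.

ΔT ≈ 9.4 K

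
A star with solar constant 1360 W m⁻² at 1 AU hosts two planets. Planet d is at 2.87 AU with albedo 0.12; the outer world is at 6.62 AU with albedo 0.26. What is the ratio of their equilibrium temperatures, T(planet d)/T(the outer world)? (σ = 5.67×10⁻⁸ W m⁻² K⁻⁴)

T₁/T₂ ≈ 1.586

T_eq = [S₀(1−A)/(4σd²)]^(1/4), so T ∝ (1−A)^(1/4) / √d.
T₁ = [1360×0.88/(4×5.67×10⁻⁸×2.87²)]^(1/4) = 159.09 K.
T₂ = [1360×0.74/(4×5.67×10⁻⁸×6.62²)]^(1/4) = 100.31 K.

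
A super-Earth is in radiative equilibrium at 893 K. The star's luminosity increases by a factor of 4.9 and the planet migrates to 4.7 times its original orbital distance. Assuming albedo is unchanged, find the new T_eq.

T_eq ∝ L^(1/4) · d^(−1/2).
T′ = 893 × 4.9^(1/4) / 4.7^(1/2) = 613 K.

T_eq ≈ 613 K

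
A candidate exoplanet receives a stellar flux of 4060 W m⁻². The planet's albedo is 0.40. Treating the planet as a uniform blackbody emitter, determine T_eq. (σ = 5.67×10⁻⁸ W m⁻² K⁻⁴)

Energy balance: absorbed = emitted ⇒ πR²·S(1−A) = 4πR²·σT_eq⁴, so T_eq⁴ = S(1−A)/(4σ).
T_eq = [4060 × 0.60 / (4 × 5.67×10⁻⁸)]^(1/4) = (1.07×10¹⁰)^(1/4) = 322 K.

T_eq ≈ 322 K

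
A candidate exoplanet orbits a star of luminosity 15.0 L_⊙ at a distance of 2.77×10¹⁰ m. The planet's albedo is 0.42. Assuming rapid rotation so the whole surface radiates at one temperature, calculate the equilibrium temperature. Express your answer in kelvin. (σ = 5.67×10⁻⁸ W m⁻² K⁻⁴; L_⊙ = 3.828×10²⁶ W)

T_eq ≈ 1110 K

L = 15.0 × 3.828×10²⁶ = 5.74×10²⁷ W.
Flux: S = L/(4πd²) = 5.74×10²⁷/(4π×(2.77×10¹⁰)²) = 5.96×10⁵ W m⁻².
Energy balance: absorbed = emitted ⇒ πR²·S(1−A) = 4πR²·σT_eq⁴, so T_eq⁴ = S(1−A)/(4σ).
T_eq = [5.96×10⁵ × 0.58 / (4 × 5.67×10⁻⁸)]^(1/4) = (1.52×10¹²)^(1/4) = 1110 K.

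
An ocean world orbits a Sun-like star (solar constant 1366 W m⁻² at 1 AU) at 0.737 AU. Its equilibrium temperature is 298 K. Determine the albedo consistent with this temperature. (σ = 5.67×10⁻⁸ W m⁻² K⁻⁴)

A ≈ 0.29

Flux at 0.737 AU: S = 1366/0.737² = 2510 W m⁻².
From T_eq⁴ = S(1−A)/(4σ): 1−A = 4σT_eq⁴/S.
1−A = 4 × 5.67×10⁻⁸ × (298)⁴ / 2510 = 0.711.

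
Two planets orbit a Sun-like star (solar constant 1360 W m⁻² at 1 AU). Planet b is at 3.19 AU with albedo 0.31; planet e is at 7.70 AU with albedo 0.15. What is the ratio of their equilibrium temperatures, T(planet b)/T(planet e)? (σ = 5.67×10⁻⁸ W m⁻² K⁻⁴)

T₁/T₂ ≈ 1.475

T_eq = [S₀(1−A)/(4σd²)]^(1/4), so T ∝ (1−A)^(1/4) / √d.
T₁ = [1360×0.69/(4×5.67×10⁻⁸×3.19²)]^(1/4) = 142.00 K.
T₂ = [1360×0.85/(4×5.67×10⁻⁸×7.70²)]^(1/4) = 96.29 K.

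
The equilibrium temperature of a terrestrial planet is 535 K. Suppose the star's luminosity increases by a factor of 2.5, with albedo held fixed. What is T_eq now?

T_eq ∝ L^(1/4) · d^(−1/2).
T′ = 535 × 2.5^(1/4) = 673 K.

T_eq ≈ 673 K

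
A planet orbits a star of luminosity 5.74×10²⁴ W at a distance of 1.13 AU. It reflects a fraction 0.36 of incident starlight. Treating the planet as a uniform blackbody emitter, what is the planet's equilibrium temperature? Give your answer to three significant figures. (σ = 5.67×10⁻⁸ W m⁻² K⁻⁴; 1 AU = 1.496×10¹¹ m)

d = 1.13 AU = 1.69×10¹¹ m.
Flux: S = L/(4πd²) = 5.74×10²⁴/(4π×(1.69×10¹¹)²) = 16.0 W m⁻².
Energy balance: absorbed = emitted ⇒ πR²·S(1−A) = 4πR²·σT_eq⁴, so T_eq⁴ = S(1−A)/(4σ).
T_eq = [16.0 × 0.64 / (4 × 5.67×10⁻⁸)]^(1/4) = (4.51×10⁷)^(1/4) = 82.0 K.

T_eq ≈ 82.0 K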